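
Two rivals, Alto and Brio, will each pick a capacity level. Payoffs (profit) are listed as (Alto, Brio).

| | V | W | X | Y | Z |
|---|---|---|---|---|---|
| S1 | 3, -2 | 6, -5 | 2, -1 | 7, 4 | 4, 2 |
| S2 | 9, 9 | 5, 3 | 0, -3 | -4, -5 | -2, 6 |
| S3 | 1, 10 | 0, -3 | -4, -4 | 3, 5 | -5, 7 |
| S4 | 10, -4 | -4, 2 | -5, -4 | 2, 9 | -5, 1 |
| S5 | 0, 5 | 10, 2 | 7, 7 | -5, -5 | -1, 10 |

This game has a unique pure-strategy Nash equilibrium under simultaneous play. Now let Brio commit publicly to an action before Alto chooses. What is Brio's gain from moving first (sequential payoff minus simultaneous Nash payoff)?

3

Backward induction with Brio moving first.
- V: BR = S4, leader payoff -4.
- W: BR = S5, leader payoff 2.
- X: BR = S5, leader payoff 7.
- Y: BR = S1, leader payoff 4.
- Z: BR = S1, leader payoff 2.
Among -4, 2, 7, 4, 2, the best is 7 at X. Subgame-perfect outcome: (S5, X) with payoffs (7, 7).
Now find the simultaneous Nash equilibrium.
Alto's best replies: V→S4; W→S5; X→S5; Y→S1; Z→S1.
Brio's best replies: S1→Y; S2→V; S3→V; S4→Y; S5→Z.
The unique mutual best reply is (S1, Y), giving (7, 4).
Brio's commitment gain: 7 − 4 = 3.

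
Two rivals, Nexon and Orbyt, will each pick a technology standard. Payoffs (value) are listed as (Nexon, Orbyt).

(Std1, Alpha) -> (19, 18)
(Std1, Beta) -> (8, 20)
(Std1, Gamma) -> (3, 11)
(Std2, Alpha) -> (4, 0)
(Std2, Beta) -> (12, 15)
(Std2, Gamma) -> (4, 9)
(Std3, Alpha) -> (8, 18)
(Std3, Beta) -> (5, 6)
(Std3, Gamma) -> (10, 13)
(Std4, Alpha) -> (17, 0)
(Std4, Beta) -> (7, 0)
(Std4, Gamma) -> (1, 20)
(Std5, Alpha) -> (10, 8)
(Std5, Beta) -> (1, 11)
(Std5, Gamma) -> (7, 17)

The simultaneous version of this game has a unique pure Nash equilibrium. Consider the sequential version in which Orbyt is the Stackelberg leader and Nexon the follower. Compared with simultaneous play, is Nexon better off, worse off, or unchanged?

better off

Nexon best-responds to each possible Orbyt move:
- Alpha: BR = Std1, leader payoff 18.
- Beta: BR = Std2, leader payoff 15.
- Gamma: BR = Std3, leader payoff 13.
Orbyt's induced payoffs are 18, 15, 13, so Orbyt commits to Alpha. Subgame-perfect outcome: (Std1, Alpha) with payoffs (19, 18).
Now find the simultaneous Nash equilibrium.
Nexon's best replies: Alpha→Std1; Beta→Std2; Gamma→Std3.
Orbyt's best replies: Std1→Beta; Std2→Beta; Std3→Alpha; Std4→Gamma; Std5→Gamma.
The unique mutual best reply is (Std2, Beta), giving (12, 15).
Nexon earns 19 sequentially versus 12 at the Nash outcome: better off.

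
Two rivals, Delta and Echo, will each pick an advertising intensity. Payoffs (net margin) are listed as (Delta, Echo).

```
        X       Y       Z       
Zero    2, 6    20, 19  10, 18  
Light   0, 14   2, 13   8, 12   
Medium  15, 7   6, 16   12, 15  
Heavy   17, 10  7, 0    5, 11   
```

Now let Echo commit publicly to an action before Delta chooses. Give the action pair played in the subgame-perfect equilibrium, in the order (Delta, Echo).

(Zero, Y)

Solve by backward induction (Echo leads).
- X → Delta plays Heavy (best of 2, 0, 15, 17); Echo gets 10.
- Y → Delta plays Zero (best of 20, 2, 6, 7); Echo gets 19.
- Z → Delta plays Medium (best of 10, 8, 12, 5); Echo gets 15.
Echo's induced payoffs are 10, 19, 15, so Echo commits to Y. Subgame-perfect outcome: (Zero, Y) with payoffs (20, 19).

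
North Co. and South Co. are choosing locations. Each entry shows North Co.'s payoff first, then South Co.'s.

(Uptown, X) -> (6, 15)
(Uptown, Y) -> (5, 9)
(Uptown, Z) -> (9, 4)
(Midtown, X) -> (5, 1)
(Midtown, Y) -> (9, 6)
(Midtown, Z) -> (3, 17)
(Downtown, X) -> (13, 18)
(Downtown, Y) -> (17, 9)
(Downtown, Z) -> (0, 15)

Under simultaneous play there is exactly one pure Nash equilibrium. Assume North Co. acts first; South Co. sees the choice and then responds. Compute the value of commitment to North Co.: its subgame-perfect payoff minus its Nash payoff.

Work backward from South Co.'s decision.
- Uptown: South Co. compares 15, 9, 4 and picks X; North Co. would get 6.
- Midtown: South Co. compares 1, 6, 17 and picks Z; North Co. would get 3.
- Downtown: South Co. compares 18, 9, 15 and picks X; North Co. would get 13.
Among 6, 3, 13, the best is 13 at Downtown. Subgame-perfect outcome: (Downtown, X) with payoffs (13, 18).
Now find the simultaneous Nash equilibrium.
North Co.'s best replies: X→Downtown; Y→Downtown; Z→Uptown.
South Co.'s best replies: Uptown→X; Midtown→Z; Downtown→X.
Only (Downtown, X) has each player best-responding; Nash payoffs (13, 18).
North Co.'s commitment gain: 13 − 13 = 0.

0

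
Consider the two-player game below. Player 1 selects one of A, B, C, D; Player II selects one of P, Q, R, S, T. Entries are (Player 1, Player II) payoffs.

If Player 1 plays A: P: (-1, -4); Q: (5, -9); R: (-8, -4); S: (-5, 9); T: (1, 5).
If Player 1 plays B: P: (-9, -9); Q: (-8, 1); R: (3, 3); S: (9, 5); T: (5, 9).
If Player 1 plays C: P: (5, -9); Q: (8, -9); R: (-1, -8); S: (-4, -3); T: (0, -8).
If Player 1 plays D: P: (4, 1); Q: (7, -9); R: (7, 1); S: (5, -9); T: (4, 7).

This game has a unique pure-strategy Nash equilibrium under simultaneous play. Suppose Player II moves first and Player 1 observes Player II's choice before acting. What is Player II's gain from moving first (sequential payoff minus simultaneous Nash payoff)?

0

Backward induction with Player II moving first.
- P → Player 1 plays C (best of -1, -9, 5, 4); Player II gets -9.
- Q → Player 1 plays C (best of 5, -8, 8, 7); Player II gets -9.
- R → Player 1 plays D (best of -8, 3, -1, 7); Player II gets 1.
- S → Player 1 plays B (best of -5, 9, -4, 5); Player II gets 5.
- T → Player 1 plays B (best of 1, 5, 0, 4); Player II gets 9.
Maximizing over -9, -9, 1, 5, 9, Player II chooses T. Subgame-perfect outcome: (B, T) with payoffs (5, 9).
Now find the simultaneous Nash equilibrium.
Player 1's best replies: P→C; Q→C; R→D; S→B; T→B.
Player II's best replies: A→S; B→T; C→S; D→T.
The unique mutual best reply is (B, T), giving (5, 9).
Player II's commitment gain: 9 − 9 = 0.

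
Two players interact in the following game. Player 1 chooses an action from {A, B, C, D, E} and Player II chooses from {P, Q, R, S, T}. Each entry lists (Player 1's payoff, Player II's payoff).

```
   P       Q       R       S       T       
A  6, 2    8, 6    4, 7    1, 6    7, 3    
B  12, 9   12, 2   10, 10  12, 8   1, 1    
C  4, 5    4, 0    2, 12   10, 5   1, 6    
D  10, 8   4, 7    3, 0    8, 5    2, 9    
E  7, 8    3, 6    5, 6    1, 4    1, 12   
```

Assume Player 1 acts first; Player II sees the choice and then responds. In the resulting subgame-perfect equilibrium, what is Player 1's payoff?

10

Work backward from Player II's decision.
- A: BR = R, leader payoff 4.
- B: BR = R, leader payoff 10.
- C: BR = R, leader payoff 2.
- D: BR = T, leader payoff 2.
- E: BR = T, leader payoff 1.
Among 4, 10, 2, 2, 1, the best is 10 at B. Subgame-perfect outcome: (B, R) with payoffs (10, 10).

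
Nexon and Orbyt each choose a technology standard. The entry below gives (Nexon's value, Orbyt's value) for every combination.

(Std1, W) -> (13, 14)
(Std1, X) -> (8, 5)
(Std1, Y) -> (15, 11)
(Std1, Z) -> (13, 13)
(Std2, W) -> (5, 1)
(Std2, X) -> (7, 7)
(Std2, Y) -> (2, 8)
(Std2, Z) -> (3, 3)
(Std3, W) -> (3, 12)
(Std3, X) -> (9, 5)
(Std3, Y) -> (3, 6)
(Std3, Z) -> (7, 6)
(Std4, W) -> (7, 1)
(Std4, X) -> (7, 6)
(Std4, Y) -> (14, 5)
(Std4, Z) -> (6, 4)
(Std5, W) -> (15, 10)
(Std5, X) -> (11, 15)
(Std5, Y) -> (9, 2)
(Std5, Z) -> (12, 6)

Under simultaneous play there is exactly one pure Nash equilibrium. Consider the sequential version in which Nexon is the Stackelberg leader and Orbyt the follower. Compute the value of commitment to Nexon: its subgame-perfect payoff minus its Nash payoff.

2

Backward induction with Nexon moving first.
- Std1: BR = W, leader payoff 13.
- Std2: BR = Y, leader payoff 2.
- Std3: BR = W, leader payoff 3.
- Std4: BR = X, leader payoff 7.
- Std5: BR = X, leader payoff 11.
Among 13, 2, 3, 7, 11, the best is 13 at Std1. Subgame-perfect outcome: (Std1, W) with payoffs (13, 14).
For the simultaneous game, intersect best replies.
Nexon's best replies: W→Std5; X→Std5; Y→Std1; Z→Std1.
Orbyt's best replies: Std1→W; Std2→Y; Std3→W; Std4→X; Std5→X.
Only (Std5, X) has each player best-responding; Nash payoffs (11, 15).
Nexon's commitment gain: 13 − 11 = 2.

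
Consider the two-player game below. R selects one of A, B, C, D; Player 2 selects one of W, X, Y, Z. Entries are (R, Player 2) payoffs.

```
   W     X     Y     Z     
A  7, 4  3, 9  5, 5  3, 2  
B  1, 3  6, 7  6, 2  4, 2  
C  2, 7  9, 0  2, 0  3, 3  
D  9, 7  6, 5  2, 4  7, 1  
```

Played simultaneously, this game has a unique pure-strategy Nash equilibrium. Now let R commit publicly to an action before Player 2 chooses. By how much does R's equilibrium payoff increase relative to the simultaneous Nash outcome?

Solve by backward induction (R leads).
- A → Player 2 plays X (best of 4, 9, 5, 2); R gets 3.
- B → Player 2 plays X (best of 3, 7, 2, 2); R gets 6.
- C → Player 2 plays W (best of 7, 0, 0, 3); R gets 2.
- D → Player 2 plays W (best of 7, 5, 4, 1); R gets 9.
Maximizing over 3, 6, 2, 9, R chooses D. Subgame-perfect outcome: (D, W) with payoffs (9, 7).
Now find the simultaneous Nash equilibrium.
R's best replies: W→D; X→C; Y→B; Z→D.
Player 2's best replies: A→X; B→X; C→W; D→W.
Only (D, W) has each player best-responding; Nash payoffs (9, 7).
R's commitment gain: 9 − 9 = 0.

0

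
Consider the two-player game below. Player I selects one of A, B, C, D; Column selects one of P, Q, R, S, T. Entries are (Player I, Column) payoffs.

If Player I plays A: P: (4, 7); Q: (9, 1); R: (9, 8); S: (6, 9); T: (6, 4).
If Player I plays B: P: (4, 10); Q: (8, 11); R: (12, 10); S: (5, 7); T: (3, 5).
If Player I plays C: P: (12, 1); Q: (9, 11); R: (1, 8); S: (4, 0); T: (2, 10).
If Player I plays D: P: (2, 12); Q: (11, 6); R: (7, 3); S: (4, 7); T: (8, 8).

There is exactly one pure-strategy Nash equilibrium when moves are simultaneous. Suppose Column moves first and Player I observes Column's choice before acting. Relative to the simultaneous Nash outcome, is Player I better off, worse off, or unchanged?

better off

Work backward from Player I's decision.
- P → Player I plays C (best of 4, 4, 12, 2); Column gets 1.
- Q → Player I plays D (best of 9, 8, 9, 11); Column gets 6.
- R → Player I plays B (best of 9, 12, 1, 7); Column gets 10.
- S → Player I plays A (best of 6, 5, 4, 4); Column gets 9.
- T → Player I plays D (best of 6, 3, 2, 8); Column gets 8.
Among 1, 6, 10, 9, 8, the best is 10 at R. Subgame-perfect outcome: (B, R) with payoffs (12, 10).
Under simultaneous play:
Player I's best replies: P→C; Q→D; R→B; S→A; T→D.
Column's best replies: A→S; B→Q; C→Q; D→P.
The unique mutual best reply is (A, S), giving (6, 9).
Player I earns 12 sequentially versus 6 at the Nash outcome: better off.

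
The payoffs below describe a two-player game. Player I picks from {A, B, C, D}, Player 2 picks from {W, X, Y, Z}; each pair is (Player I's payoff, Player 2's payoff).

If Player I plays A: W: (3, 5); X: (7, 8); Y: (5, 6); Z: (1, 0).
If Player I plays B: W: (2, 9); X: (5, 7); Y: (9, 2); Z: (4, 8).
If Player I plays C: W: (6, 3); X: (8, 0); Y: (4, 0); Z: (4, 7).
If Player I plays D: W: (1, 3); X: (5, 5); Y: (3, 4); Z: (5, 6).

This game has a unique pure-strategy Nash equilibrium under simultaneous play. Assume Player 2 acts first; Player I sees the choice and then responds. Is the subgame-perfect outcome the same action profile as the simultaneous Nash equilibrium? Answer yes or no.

Solve by backward induction (Player 2 leads).
- W → Player I plays C (best of 3, 2, 6, 1); Player 2 gets 3.
- X → Player I plays C (best of 7, 5, 8, 5); Player 2 gets 0.
- Y → Player I plays B (best of 5, 9, 4, 3); Player 2 gets 2.
- Z → Player I plays D (best of 1, 4, 4, 5); Player 2 gets 6.
Maximizing over 3, 0, 2, 6, Player 2 chooses Z. Subgame-perfect outcome: (D, Z) with payoffs (5, 6).
For the simultaneous game, intersect best replies.
Player I's best replies: W→C; X→C; Y→B; Z→D.
Player 2's best replies: A→X; B→W; C→Z; D→Z.
The unique mutual best reply is (D, Z), giving (5, 6).
Sequential outcome (D, Z) coincides with the Nash profile (D, Z).

yes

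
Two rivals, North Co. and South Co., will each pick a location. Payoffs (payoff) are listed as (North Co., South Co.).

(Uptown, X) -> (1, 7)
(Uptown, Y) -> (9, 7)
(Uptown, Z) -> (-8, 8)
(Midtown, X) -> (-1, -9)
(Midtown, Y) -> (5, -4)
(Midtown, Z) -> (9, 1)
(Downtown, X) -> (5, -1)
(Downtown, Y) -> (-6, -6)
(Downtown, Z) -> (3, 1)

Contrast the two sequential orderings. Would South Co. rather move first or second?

If North Co. leads: South Co.'s best replies are Uptown→Z, Midtown→Z, Downtown→Z; North Co.'s induced payoffs -8, 9, 3; outcome (Midtown, Z), payoffs (9, 1).
If South Co. leads: North Co.'s best replies are X→Downtown, Y→Uptown, Z→Midtown; South Co.'s induced payoffs -1, 7, 1; outcome (Uptown, Y), payoffs (9, 7).
South Co. gets 7 moving first and 1 moving second, so South Co. prefers to move first.

first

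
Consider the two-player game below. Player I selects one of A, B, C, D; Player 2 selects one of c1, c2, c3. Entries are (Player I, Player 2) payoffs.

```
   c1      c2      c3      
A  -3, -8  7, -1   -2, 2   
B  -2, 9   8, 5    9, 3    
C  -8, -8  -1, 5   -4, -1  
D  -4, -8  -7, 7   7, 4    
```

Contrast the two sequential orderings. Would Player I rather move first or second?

If Player I leads: Player 2's best replies are A→c3, B→c1, C→c2, D→c2; Player I's induced payoffs -2, -2, -1, -7; outcome (C, c2), payoffs (-1, 5).
If Player 2 leads: Player I's best replies are c1→B, c2→B, c3→B; Player 2's induced payoffs 9, 5, 3; outcome (B, c1), payoffs (-2, 9).
Player I gets -1 moving first and -2 moving second, so Player I prefers to move first.

first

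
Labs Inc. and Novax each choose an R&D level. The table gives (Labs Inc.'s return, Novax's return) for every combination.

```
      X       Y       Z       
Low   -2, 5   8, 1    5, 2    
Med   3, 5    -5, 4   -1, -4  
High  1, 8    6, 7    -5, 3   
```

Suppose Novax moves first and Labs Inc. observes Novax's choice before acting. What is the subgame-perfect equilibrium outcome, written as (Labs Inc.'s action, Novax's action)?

(Med, X)

Work backward from Labs Inc.'s decision.
- X → Labs Inc. plays Med (best of -2, 3, 1); Novax gets 5.
- Y → Labs Inc. plays Low (best of 8, -5, 6); Novax gets 1.
- Z → Labs Inc. plays Low (best of 5, -1, -5); Novax gets 2.
Among 5, 1, 2, the best is 5 at X. Subgame-perfect outcome: (Med, X) with payoffs (3, 5).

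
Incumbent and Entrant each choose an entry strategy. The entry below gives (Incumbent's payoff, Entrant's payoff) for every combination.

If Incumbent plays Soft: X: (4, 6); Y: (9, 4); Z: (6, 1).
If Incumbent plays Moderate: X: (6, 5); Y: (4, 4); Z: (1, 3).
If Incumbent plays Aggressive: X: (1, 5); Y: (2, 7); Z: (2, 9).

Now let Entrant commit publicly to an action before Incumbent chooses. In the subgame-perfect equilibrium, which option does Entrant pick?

Incumbent best-responds to each possible Entrant move:
- X: Incumbent compares 4, 6, 1 and picks Moderate; Entrant would get 5.
- Y: Incumbent compares 9, 4, 2 and picks Soft; Entrant would get 4.
- Z: Incumbent compares 6, 1, 2 and picks Soft; Entrant would get 1.
Among 5, 4, 1, the best is 5 at X. Subgame-perfect outcome: (Moderate, X) with payoffs (6, 5).

X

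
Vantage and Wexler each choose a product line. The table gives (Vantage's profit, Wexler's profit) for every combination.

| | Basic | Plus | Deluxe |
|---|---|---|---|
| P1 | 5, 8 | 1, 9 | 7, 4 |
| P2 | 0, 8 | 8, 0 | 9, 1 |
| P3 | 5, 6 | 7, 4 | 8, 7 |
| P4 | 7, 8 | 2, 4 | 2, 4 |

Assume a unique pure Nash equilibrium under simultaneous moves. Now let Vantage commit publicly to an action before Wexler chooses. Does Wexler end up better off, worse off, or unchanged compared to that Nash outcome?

Backward induction with Vantage moving first.
- P1 → Wexler plays Plus (best of 8, 9, 4); Vantage gets 1.
- P2 → Wexler plays Basic (best of 8, 0, 1); Vantage gets 0.
- P3 → Wexler plays Deluxe (best of 6, 4, 7); Vantage gets 8.
- P4 → Wexler plays Basic (best of 8, 4, 4); Vantage gets 7.
Maximizing over 1, 0, 8, 7, Vantage chooses P3. Subgame-perfect outcome: (P3, Deluxe) with payoffs (8, 7).
For the simultaneous game, intersect best replies.
Vantage's best replies: Basic→P4; Plus→P2; Deluxe→P2.
Wexler's best replies: P1→Plus; P2→Basic; P3→Deluxe; P4→Basic.
The unique mutual best reply is (P4, Basic), giving (7, 8).
Wexler earns 7 sequentially versus 8 at the Nash outcome: worse off.

worse off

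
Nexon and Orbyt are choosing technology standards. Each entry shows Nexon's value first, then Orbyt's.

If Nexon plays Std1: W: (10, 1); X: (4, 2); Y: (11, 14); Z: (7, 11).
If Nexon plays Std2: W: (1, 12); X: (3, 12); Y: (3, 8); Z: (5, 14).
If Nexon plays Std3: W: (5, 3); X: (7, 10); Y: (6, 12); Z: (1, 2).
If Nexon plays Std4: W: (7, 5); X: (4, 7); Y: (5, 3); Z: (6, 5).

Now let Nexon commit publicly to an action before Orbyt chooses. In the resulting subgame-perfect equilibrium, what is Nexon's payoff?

11

Work backward from Orbyt's decision.
- Std1: Orbyt compares 1, 2, 14, 11 and picks Y; Nexon would get 11.
- Std2: Orbyt compares 12, 12, 8, 14 and picks Z; Nexon would get 5.
- Std3: Orbyt compares 3, 10, 12, 2 and picks Y; Nexon would get 6.
- Std4: Orbyt compares 5, 7, 3, 5 and picks X; Nexon would get 4.
Nexon's induced payoffs are 11, 5, 6, 4, so Nexon commits to Std1. Subgame-perfect outcome: (Std1, Y) with payoffs (11, 14).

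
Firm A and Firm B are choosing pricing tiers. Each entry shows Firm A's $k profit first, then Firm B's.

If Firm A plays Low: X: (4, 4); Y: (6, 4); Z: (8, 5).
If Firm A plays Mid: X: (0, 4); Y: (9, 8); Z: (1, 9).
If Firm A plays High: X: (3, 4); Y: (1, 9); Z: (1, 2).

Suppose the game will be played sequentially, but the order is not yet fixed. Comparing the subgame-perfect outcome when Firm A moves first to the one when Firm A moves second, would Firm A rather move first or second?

If Firm A leads: Firm B's best replies are Low→Z, Mid→Z, High→Y; Firm A's induced payoffs 8, 1, 1; outcome (Low, Z), payoffs (8, 5).
If Firm B leads: Firm A's best replies are X→Low, Y→Mid, Z→Low; Firm B's induced payoffs 4, 8, 5; outcome (Mid, Y), payoffs (9, 8).
Firm A gets 8 moving first and 9 moving second, so Firm A prefers to move second.

second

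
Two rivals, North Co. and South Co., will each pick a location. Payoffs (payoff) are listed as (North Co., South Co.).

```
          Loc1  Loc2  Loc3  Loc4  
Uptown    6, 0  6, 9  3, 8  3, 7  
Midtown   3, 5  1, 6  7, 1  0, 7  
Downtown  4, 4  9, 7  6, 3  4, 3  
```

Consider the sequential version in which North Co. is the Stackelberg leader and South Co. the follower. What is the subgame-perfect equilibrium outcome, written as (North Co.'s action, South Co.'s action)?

(Downtown, Loc2)

South Co. best-responds to each possible North Co. move:
- Uptown: BR = Loc2, leader payoff 6.
- Midtown: BR = Loc4, leader payoff 0.
- Downtown: BR = Loc2, leader payoff 9.
Maximizing over 6, 0, 9, North Co. chooses Downtown. Subgame-perfect outcome: (Downtown, Loc2) with payoffs (9, 7).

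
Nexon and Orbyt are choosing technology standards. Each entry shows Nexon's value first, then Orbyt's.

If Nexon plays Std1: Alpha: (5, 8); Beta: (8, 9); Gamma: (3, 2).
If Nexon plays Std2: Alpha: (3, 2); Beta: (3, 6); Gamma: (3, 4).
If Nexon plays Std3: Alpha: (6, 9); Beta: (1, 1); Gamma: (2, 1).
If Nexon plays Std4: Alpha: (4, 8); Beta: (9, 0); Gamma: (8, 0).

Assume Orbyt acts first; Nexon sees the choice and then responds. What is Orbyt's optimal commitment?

Alpha

Nexon best-responds to each possible Orbyt move:
- Alpha: Nexon compares 5, 3, 6, 4 and picks Std3; Orbyt would get 9.
- Beta: Nexon compares 8, 3, 1, 9 and picks Std4; Orbyt would get 0.
- Gamma: Nexon compares 3, 3, 2, 8 and picks Std4; Orbyt would get 0.
Maximizing over 9, 0, 0, Orbyt chooses Alpha. Subgame-perfect outcome: (Std3, Alpha) with payoffs (6, 9).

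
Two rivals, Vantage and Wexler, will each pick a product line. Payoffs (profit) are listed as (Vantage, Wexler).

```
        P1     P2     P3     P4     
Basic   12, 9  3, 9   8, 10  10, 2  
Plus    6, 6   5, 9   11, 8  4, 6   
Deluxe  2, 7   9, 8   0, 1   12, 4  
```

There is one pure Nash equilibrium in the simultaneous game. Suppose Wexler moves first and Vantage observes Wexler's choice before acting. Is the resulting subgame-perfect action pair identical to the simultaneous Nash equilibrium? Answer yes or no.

no

Vantage best-responds to each possible Wexler move:
- P1: Vantage compares 12, 6, 2 and picks Basic; Wexler would get 9.
- P2: Vantage compares 3, 5, 9 and picks Deluxe; Wexler would get 8.
- P3: Vantage compares 8, 11, 0 and picks Plus; Wexler would get 8.
- P4: Vantage compares 10, 4, 12 and picks Deluxe; Wexler would get 4.
Wexler's induced payoffs are 9, 8, 8, 4, so Wexler commits to P1. Subgame-perfect outcome: (Basic, P1) with payoffs (12, 9).
Now find the simultaneous Nash equilibrium.
Vantage's best replies: P1→Basic; P2→Deluxe; P3→Plus; P4→Deluxe.
Wexler's best replies: Basic→P3; Plus→P2; Deluxe→P2.
Only (Deluxe, P2) has each player best-responding; Nash payoffs (9, 8).
Sequential outcome (Basic, P1) differs from the Nash profile (Deluxe, P2).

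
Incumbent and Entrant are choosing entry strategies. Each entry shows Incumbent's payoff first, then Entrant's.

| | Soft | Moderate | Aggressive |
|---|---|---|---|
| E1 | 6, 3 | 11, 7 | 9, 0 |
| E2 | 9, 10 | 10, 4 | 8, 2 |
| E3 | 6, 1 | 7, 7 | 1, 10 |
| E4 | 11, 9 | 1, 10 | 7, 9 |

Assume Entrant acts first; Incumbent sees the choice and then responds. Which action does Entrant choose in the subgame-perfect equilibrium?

Soft

Backward induction with Entrant moving first.
- Soft: BR = E4, leader payoff 9.
- Moderate: BR = E1, leader payoff 7.
- Aggressive: BR = E1, leader payoff 0.
Entrant's induced payoffs are 9, 7, 0, so Entrant commits to Soft. Subgame-perfect outcome: (E4, Soft) with payoffs (11, 9).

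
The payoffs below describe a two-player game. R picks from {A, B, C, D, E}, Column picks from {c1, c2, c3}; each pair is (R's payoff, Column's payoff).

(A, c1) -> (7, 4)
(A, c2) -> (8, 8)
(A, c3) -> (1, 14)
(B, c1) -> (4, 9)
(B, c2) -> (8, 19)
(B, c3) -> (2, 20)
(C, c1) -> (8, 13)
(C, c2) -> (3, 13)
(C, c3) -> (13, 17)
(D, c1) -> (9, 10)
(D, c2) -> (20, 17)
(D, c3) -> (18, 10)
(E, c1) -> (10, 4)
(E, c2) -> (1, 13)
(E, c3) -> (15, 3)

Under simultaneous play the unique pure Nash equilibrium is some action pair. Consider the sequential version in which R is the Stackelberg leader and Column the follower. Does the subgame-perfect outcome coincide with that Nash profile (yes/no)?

Column best-responds to each possible R move:
- A → Column plays c3 (best of 4, 8, 14); R gets 1.
- B → Column plays c3 (best of 9, 19, 20); R gets 2.
- C → Column plays c3 (best of 13, 13, 17); R gets 13.
- D → Column plays c2 (best of 10, 17, 10); R gets 20.
- E → Column plays c2 (best of 4, 13, 3); R gets 1.
Among 1, 2, 13, 20, 1, the best is 20 at D. Subgame-perfect outcome: (D, c2) with payoffs (20, 17).
Under simultaneous play:
R's best replies: c1→E; c2→D; c3→D.
Column's best replies: A→c3; B→c3; C→c3; D→c2; E→c2.
Only (D, c2) has each player best-responding; Nash payoffs (20, 17).
Sequential outcome (D, c2) coincides with the Nash profile (D, c2).

yes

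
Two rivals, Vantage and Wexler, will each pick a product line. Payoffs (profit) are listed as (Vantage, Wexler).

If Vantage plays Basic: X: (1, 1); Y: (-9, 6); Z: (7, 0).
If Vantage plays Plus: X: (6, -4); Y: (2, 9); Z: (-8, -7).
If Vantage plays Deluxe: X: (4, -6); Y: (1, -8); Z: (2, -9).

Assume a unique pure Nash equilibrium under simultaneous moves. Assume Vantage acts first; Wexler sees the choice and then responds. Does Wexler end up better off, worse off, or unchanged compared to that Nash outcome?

Backward induction with Vantage moving first.
- Basic → Wexler plays Y (best of 1, 6, 0); Vantage gets -9.
- Plus → Wexler plays Y (best of -4, 9, -7); Vantage gets 2.
- Deluxe → Wexler plays X (best of -6, -8, -9); Vantage gets 4.
Among -9, 2, 4, the best is 4 at Deluxe. Subgame-perfect outcome: (Deluxe, X) with payoffs (4, -6).
For the simultaneous game, intersect best replies.
Vantage's best replies: X→Plus; Y→Plus; Z→Basic.
Wexler's best replies: Basic→Y; Plus→Y; Deluxe→X.
The unique mutual best reply is (Plus, Y), giving (2, 9).
Wexler earns -6 sequentially versus 9 at the Nash outcome: worse off.

worse off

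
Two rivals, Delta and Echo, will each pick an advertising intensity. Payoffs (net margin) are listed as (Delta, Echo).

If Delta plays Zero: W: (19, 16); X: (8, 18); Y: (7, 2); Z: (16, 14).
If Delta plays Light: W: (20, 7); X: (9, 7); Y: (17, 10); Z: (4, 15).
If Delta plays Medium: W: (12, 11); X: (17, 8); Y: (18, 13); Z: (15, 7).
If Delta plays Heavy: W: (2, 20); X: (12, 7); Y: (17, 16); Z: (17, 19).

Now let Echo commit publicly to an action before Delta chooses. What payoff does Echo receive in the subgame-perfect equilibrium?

Backward induction with Echo moving first.
- W: Delta compares 19, 20, 12, 2 and picks Light; Echo would get 7.
- X: Delta compares 8, 9, 17, 12 and picks Medium; Echo would get 8.
- Y: Delta compares 7, 17, 18, 17 and picks Medium; Echo would get 13.
- Z: Delta compares 16, 4, 15, 17 and picks Heavy; Echo would get 19.
Among 7, 8, 13, 19, the best is 19 at Z. Subgame-perfect outcome: (Heavy, Z) with payoffs (17, 19).

19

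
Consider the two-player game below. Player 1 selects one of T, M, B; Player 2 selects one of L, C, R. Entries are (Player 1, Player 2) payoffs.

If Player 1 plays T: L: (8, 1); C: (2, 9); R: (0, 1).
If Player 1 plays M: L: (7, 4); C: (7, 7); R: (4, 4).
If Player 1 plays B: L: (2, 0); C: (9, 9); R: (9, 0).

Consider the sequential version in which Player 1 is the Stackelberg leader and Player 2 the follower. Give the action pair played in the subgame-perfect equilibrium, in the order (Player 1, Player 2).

Solve by backward induction (Player 1 leads).
- T: BR = C, leader payoff 2.
- M: BR = C, leader payoff 7.
- B: BR = C, leader payoff 9.
Player 1's induced payoffs are 2, 7, 9, so Player 1 commits to B. Subgame-perfect outcome: (B, C) with payoffs (9, 9).

(B, C)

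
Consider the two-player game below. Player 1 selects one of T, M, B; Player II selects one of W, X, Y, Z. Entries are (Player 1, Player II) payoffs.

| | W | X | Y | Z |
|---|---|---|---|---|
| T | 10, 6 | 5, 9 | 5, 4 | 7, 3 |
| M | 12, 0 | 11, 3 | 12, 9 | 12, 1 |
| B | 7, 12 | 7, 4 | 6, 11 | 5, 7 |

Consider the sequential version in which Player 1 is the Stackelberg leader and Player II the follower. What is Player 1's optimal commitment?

M

Work backward from Player II's decision.
- T: BR = X, leader payoff 5.
- M: BR = Y, leader payoff 12.
- B: BR = W, leader payoff 7.
Maximizing over 5, 12, 7, Player 1 chooses M. Subgame-perfect outcome: (M, Y) with payoffs (12, 9).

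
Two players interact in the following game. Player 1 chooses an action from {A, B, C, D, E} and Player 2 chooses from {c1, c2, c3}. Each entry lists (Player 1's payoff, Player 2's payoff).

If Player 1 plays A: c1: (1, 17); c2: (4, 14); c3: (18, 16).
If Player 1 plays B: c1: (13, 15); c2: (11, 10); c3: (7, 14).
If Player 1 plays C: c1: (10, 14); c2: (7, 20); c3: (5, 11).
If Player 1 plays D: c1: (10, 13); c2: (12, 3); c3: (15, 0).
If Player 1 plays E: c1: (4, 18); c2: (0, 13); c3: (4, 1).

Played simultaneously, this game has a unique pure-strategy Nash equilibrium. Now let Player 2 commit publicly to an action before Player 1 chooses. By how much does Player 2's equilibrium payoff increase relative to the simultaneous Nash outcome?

1

Backward induction with Player 2 moving first.
- c1 → Player 1 plays B (best of 1, 13, 10, 10, 4); Player 2 gets 15.
- c2 → Player 1 plays D (best of 4, 11, 7, 12, 0); Player 2 gets 3.
- c3 → Player 1 plays A (best of 18, 7, 5, 15, 4); Player 2 gets 16.
Among 15, 3, 16, the best is 16 at c3. Subgame-perfect outcome: (A, c3) with payoffs (18, 16).
Now find the simultaneous Nash equilibrium.
Player 1's best replies: c1→B; c2→D; c3→A.
Player 2's best replies: A→c1; B→c1; C→c2; D→c1; E→c1.
Only (B, c1) has each player best-responding; Nash payoffs (13, 15).
Player 2's commitment gain: 16 − 15 = 1.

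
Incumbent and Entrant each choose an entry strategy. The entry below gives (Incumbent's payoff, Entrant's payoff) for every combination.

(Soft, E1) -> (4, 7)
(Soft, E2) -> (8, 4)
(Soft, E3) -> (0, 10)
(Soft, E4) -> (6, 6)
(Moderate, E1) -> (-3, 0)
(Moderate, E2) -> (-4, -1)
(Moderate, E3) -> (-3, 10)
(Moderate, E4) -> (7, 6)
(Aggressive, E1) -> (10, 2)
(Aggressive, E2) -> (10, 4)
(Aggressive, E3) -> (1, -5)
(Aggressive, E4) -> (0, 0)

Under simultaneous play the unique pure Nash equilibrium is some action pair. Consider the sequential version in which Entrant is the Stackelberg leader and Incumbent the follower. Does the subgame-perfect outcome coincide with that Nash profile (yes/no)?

Incumbent best-responds to each possible Entrant move:
- E1 → Incumbent plays Aggressive (best of 4, -3, 10); Entrant gets 2.
- E2 → Incumbent plays Aggressive (best of 8, -4, 10); Entrant gets 4.
- E3 → Incumbent plays Aggressive (best of 0, -3, 1); Entrant gets -5.
- E4 → Incumbent plays Moderate (best of 6, 7, 0); Entrant gets 6.
Entrant's induced payoffs are 2, 4, -5, 6, so Entrant commits to E4. Subgame-perfect outcome: (Moderate, E4) with payoffs (7, 6).
Now find the simultaneous Nash equilibrium.
Incumbent's best replies: E1→Aggressive; E2→Aggressive; E3→Aggressive; E4→Moderate.
Entrant's best replies: Soft→E3; Moderate→E3; Aggressive→E2.
The unique mutual best reply is (Aggressive, E2), giving (10, 4).
Sequential outcome (Moderate, E4) differs from the Nash profile (Aggressive, E2).

no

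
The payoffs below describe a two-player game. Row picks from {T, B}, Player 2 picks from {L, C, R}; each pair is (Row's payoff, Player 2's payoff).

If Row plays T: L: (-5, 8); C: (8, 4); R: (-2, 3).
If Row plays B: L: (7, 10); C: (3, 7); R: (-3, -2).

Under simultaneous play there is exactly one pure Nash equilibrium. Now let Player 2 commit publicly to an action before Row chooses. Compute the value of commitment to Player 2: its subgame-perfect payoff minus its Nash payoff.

0

Backward induction with Player 2 moving first.
- L: Row compares -5, 7 and picks B; Player 2 would get 10.
- C: Row compares 8, 3 and picks T; Player 2 would get 4.
- R: Row compares -2, -3 and picks T; Player 2 would get 3.
Player 2's induced payoffs are 10, 4, 3, so Player 2 commits to L. Subgame-perfect outcome: (B, L) with payoffs (7, 10).
Now find the simultaneous Nash equilibrium.
Row's best replies: L→B; C→T; R→T.
Player 2's best replies: T→L; B→L.
Only (B, L) has each player best-responding; Nash payoffs (7, 10).
Player 2's commitment gain: 10 − 10 = 0.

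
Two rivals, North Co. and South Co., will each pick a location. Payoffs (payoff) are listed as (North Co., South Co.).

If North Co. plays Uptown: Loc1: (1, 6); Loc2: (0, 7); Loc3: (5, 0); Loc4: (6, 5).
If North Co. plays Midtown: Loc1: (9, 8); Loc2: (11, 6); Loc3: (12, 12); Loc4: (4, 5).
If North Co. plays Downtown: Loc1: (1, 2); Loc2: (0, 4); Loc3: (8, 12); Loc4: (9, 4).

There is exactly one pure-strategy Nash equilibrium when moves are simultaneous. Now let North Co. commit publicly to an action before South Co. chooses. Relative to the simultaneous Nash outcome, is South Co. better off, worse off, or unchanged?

Backward induction with North Co. moving first.
- Uptown → South Co. plays Loc2 (best of 6, 7, 0, 5); North Co. gets 0.
- Midtown → South Co. plays Loc3 (best of 8, 6, 12, 5); North Co. gets 12.
- Downtown → South Co. plays Loc3 (best of 2, 4, 12, 4); North Co. gets 8.
Maximizing over 0, 12, 8, North Co. chooses Midtown. Subgame-perfect outcome: (Midtown, Loc3) with payoffs (12, 12).
For the simultaneous game, intersect best replies.
North Co.'s best replies: Loc1→Midtown; Loc2→Midtown; Loc3→Midtown; Loc4→Downtown.
South Co.'s best replies: Uptown→Loc2; Midtown→Loc3; Downtown→Loc3.
The unique mutual best reply is (Midtown, Loc3), giving (12, 12).
South Co. earns 12 sequentially versus 12 at the Nash outcome: unchanged.

unchanged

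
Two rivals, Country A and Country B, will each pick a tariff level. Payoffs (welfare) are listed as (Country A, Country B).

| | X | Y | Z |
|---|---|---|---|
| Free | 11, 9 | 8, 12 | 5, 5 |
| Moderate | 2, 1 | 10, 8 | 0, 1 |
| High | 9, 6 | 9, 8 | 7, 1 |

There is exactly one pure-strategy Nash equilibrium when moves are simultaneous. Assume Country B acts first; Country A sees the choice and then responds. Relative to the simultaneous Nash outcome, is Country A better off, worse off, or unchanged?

Backward induction with Country B moving first.
- X: BR = Free, leader payoff 9.
- Y: BR = Moderate, leader payoff 8.
- Z: BR = High, leader payoff 1.
Among 9, 8, 1, the best is 9 at X. Subgame-perfect outcome: (Free, X) with payoffs (11, 9).
For the simultaneous game, intersect best replies.
Country A's best replies: X→Free; Y→Moderate; Z→High.
Country B's best replies: Free→Y; Moderate→Y; High→Y.
The unique mutual best reply is (Moderate, Y), giving (10, 8).
Country A earns 11 sequentially versus 10 at the Nash outcome: better off.

better off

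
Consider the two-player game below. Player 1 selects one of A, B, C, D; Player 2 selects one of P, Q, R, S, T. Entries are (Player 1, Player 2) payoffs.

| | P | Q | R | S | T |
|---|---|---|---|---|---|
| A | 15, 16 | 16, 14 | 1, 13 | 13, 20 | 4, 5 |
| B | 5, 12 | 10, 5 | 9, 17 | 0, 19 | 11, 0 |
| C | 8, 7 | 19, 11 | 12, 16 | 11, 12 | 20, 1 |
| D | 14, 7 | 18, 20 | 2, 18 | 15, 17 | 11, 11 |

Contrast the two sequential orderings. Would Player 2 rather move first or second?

second

If Player 1 leads: Player 2's best replies are A→S, B→S, C→R, D→Q; Player 1's induced payoffs 13, 0, 12, 18; outcome (D, Q), payoffs (18, 20).
If Player 2 leads: Player 1's best replies are P→A, Q→C, R→C, S→D, T→C; Player 2's induced payoffs 16, 11, 16, 17, 1; outcome (D, S), payoffs (15, 17).
Player 2 gets 17 moving first and 20 moving second, so Player 2 prefers to move second.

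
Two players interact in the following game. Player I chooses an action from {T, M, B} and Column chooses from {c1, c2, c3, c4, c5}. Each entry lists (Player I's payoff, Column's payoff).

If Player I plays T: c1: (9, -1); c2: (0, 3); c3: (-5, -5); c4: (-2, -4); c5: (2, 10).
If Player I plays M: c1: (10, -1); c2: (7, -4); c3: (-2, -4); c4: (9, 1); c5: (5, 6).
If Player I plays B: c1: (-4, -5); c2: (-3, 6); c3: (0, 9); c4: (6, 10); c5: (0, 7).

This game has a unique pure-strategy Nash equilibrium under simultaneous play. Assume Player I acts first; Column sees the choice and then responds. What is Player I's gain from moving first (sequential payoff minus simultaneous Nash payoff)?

1

Column best-responds to each possible Player I move:
- T: Column compares -1, 3, -5, -4, 10 and picks c5; Player I would get 2.
- M: Column compares -1, -4, -4, 1, 6 and picks c5; Player I would get 5.
- B: Column compares -5, 6, 9, 10, 7 and picks c4; Player I would get 6.
Player I's induced payoffs are 2, 5, 6, so Player I commits to B. Subgame-perfect outcome: (B, c4) with payoffs (6, 10).
Now find the simultaneous Nash equilibrium.
Player I's best replies: c1→M; c2→M; c3→B; c4→M; c5→M.
Column's best replies: T→c5; M→c5; B→c4.
Only (M, c5) has each player best-responding; Nash payoffs (5, 6).
Player I's commitment gain: 6 − 5 = 1.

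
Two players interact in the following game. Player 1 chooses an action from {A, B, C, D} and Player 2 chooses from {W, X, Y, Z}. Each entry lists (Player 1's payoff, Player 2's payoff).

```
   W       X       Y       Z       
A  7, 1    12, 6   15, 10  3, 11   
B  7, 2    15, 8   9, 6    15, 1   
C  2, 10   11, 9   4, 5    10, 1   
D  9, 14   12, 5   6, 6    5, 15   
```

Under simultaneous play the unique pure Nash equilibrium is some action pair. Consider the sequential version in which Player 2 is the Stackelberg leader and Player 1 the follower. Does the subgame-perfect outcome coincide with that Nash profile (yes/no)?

no

Player 1 best-responds to each possible Player 2 move:
- W: BR = D, leader payoff 14.
- X: BR = B, leader payoff 8.
- Y: BR = A, leader payoff 10.
- Z: BR = B, leader payoff 1.
Maximizing over 14, 8, 10, 1, Player 2 chooses W. Subgame-perfect outcome: (D, W) with payoffs (9, 14).
Under simultaneous play:
Player 1's best replies: W→D; X→B; Y→A; Z→B.
Player 2's best replies: A→Z; B→X; C→W; D→Z.
The unique mutual best reply is (B, X), giving (15, 8).
Sequential outcome (D, W) differs from the Nash profile (B, X).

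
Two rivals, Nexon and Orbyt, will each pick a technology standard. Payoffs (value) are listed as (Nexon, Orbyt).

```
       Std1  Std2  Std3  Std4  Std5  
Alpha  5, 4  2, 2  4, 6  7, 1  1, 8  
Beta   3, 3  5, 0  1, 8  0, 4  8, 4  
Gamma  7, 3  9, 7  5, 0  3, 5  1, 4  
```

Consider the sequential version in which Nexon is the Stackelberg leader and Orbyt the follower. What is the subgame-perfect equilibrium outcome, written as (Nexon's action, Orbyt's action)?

Solve by backward induction (Nexon leads).
- Alpha: BR = Std5, leader payoff 1.
- Beta: BR = Std3, leader payoff 1.
- Gamma: BR = Std2, leader payoff 9.
Nexon's induced payoffs are 1, 1, 9, so Nexon commits to Gamma. Subgame-perfect outcome: (Gamma, Std2) with payoffs (9, 7).

(Gamma, Std2)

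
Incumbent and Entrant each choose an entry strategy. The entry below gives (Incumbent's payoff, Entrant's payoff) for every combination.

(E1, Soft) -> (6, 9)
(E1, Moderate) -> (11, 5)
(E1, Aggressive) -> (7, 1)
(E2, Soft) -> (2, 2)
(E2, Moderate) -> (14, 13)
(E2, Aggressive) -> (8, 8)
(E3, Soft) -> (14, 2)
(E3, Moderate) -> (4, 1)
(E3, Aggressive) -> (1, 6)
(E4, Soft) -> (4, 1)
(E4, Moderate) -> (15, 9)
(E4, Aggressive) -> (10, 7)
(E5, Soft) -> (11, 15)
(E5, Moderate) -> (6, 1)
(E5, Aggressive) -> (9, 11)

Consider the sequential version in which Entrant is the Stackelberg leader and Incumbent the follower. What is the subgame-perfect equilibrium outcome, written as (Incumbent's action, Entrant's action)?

(E4, Moderate)

Backward induction with Entrant moving first.
- Soft: Incumbent compares 6, 2, 14, 4, 11 and picks E3; Entrant would get 2.
- Moderate: Incumbent compares 11, 14, 4, 15, 6 and picks E4; Entrant would get 9.
- Aggressive: Incumbent compares 7, 8, 1, 10, 9 and picks E4; Entrant would get 7.
Maximizing over 2, 9, 7, Entrant chooses Moderate. Subgame-perfect outcome: (E4, Moderate) with payoffs (15, 9).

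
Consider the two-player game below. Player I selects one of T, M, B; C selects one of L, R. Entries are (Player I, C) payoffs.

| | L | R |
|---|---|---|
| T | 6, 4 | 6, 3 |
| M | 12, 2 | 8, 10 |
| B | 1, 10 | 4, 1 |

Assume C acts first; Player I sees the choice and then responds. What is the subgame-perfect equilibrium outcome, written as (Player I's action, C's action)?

Work backward from Player I's decision.
- L: BR = M, leader payoff 2.
- R: BR = M, leader payoff 10.
Among 2, 10, the best is 10 at R. Subgame-perfect outcome: (M, R) with payoffs (8, 10).

(M, R)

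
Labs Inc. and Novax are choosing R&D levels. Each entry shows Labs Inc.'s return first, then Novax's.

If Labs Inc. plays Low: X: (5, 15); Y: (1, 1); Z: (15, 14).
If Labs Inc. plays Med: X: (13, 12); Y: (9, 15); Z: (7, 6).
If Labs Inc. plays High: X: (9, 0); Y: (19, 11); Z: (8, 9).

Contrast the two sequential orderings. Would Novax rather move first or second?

If Labs Inc. leads: Novax's best replies are Low→X, Med→Y, High→Y; Labs Inc.'s induced payoffs 5, 9, 19; outcome (High, Y), payoffs (19, 11).
If Novax leads: Labs Inc.'s best replies are X→Med, Y→High, Z→Low; Novax's induced payoffs 12, 11, 14; outcome (Low, Z), payoffs (15, 14).
Novax gets 14 moving first and 11 moving second, so Novax prefers to move first.

first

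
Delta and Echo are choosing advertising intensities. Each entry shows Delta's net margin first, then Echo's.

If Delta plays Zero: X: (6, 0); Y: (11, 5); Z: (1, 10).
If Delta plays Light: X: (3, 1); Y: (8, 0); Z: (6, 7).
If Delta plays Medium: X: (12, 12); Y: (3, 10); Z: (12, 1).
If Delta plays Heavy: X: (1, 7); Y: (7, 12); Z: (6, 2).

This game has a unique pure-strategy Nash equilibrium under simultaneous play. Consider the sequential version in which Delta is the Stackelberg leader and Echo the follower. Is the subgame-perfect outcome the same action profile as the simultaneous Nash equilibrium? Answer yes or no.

yes

Echo best-responds to each possible Delta move:
- Zero: Echo compares 0, 5, 10 and picks Z; Delta would get 1.
- Light: Echo compares 1, 0, 7 and picks Z; Delta would get 6.
- Medium: Echo compares 12, 10, 1 and picks X; Delta would get 12.
- Heavy: Echo compares 7, 12, 2 and picks Y; Delta would get 7.
Delta's induced payoffs are 1, 6, 12, 7, so Delta commits to Medium. Subgame-perfect outcome: (Medium, X) with payoffs (12, 12).
Now find the simultaneous Nash equilibrium.
Delta's best replies: X→Medium; Y→Zero; Z→Medium.
Echo's best replies: Zero→Z; Light→Z; Medium→X; Heavy→Y.
Only (Medium, X) has each player best-responding; Nash payoffs (12, 12).
Sequential outcome (Medium, X) coincides with the Nash profile (Medium, X).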